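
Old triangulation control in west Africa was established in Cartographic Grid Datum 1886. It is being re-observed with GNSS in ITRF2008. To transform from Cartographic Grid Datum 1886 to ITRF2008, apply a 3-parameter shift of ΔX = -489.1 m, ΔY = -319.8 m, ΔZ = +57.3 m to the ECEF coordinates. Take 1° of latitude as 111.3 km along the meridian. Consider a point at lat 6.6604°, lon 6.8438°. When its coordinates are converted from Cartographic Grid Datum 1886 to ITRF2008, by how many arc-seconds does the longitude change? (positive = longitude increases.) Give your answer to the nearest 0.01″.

sin φ = 0.115984, cos φ = 0.993251, sin λ = 0.119163, cos λ = 0.992875.
East component: ΔE = −sin λ·ΔX + cos λ·ΔY = −(0.119163)(-489.1) + (0.992875)(-319.8) = -259.24 m.
1° of latitude spans 111300 m; at latitude φ, 1° of longitude spans that × cos φ = 110548.8 m, so Δλ = -259.24 / 110548.8 × 3600 = -8.442″.

Δλ = -8.44″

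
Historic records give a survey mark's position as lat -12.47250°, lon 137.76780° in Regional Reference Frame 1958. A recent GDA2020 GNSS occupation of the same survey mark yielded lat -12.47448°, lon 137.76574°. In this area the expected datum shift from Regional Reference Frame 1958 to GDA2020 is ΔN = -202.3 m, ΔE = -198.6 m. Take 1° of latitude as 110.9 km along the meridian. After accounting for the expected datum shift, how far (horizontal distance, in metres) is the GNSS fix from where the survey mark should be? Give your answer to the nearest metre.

Observed coordinate differences: Δφ = -0.00198°, Δλ = -0.00206°.
Converting to metres (1° lat = 110900 m, cos φ = 0.976400): observed ΔN = -219.6 m, observed ΔE = -223.1 m.
Subtracting the expected shift leaves a residual of -219.6 − (-202.3) = -17.3 m north and -223.1 − (-198.6) = -24.5 m east.
Residual distance = √((-17.3)² + (-24.5)²) = 30.0 m.

30 m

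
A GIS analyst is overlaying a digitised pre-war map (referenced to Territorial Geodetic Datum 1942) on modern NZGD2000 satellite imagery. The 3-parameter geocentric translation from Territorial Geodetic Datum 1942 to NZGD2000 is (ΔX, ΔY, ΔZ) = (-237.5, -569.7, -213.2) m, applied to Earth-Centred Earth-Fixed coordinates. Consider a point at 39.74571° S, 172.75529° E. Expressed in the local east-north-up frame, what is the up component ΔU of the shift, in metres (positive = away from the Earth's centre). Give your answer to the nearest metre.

At φ = -39.74571°, λ = 172.75529°: sin φ = -0.639381, cos φ = 0.768890, sin λ = 0.126107, cos λ = -0.992017.
ΔU = cos φ cos λ·ΔX + cos φ sin λ·ΔY + sin φ·ΔZ = (0.768890)(-0.992017)(-237.5) + (0.768890)(0.126107)(-569.7) + (-0.639381)(-213.2) = 262.23 m.

ΔU = 262 m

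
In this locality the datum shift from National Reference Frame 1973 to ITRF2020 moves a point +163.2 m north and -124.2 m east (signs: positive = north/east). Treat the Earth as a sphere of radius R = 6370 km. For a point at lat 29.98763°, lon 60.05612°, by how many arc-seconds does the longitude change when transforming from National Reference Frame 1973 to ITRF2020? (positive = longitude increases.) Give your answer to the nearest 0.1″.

At latitude 29.98763°, cos φ = 0.866133.
One radian of longitude at latitude φ spans R cos φ, so Δλ = ΔE / (R cos φ) = -124.2 / (6370000 × 0.866133) = -2.2511e-05 rad = -4.643″.

Δλ = -4.6″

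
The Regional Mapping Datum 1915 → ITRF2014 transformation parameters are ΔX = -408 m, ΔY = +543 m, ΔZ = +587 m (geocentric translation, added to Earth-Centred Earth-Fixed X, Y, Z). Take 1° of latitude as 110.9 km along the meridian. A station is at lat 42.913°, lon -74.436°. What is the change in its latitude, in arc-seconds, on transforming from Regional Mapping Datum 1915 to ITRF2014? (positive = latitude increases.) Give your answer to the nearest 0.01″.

sin φ = 0.680887, cos φ = 0.732388, sin λ = -0.963331, cos λ = 0.268315.
North component: ΔN = −sin φ cos λ·ΔX − sin φ sin λ·ΔY + cos φ·ΔZ = −(0.680887)(0.268315)(-408) − (0.680887)(-0.963331)(543) + (0.732388)(587) = 860.61 m.
1° of latitude spans 110900 m, so Δφ = 860.61 / 110900 × 3600 = 27.937″.

Δφ = 27.94″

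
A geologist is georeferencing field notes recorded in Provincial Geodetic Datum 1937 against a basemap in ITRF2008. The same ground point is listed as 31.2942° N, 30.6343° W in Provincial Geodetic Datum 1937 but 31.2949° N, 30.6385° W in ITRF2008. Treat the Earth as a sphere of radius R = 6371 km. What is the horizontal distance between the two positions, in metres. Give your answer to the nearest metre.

407 m

Δφ = 31.2949° − 31.2942° = +0.0007°; Δλ = -30.6385° − -30.6343° = -0.0042°.
1° along a meridian = πR/180 = 111195 m.
ΔN = Δφ × 111195 = 77.8 m; ΔE = Δλ × 111195 × cos(31.2942°) = -0.0042 × 111195 × 0.854511 = -399.1 m.
Distance = √(ΔE² + ΔN²) = √((-399.1)² + 77.8²) = 406.6 m.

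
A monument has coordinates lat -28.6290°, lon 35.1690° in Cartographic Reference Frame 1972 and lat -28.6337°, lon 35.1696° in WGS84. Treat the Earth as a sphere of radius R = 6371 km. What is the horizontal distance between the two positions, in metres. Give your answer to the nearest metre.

Δφ = -28.6337° − -28.6290° = -0.0047°; Δλ = 35.1696° − 35.1690° = +0.0006°.
1° along a meridian = πR/180 = 111195 m.
ΔN = Δφ × 111195 = -522.6 m; ΔE = Δλ × 111195 × cos(-28.6290°) = +0.0006 × 111195 × 0.877741 = 58.6 m.
Distance = √(ΔE² + ΔN²) = √(58.6² + (-522.6)²) = 525.9 m.

526 m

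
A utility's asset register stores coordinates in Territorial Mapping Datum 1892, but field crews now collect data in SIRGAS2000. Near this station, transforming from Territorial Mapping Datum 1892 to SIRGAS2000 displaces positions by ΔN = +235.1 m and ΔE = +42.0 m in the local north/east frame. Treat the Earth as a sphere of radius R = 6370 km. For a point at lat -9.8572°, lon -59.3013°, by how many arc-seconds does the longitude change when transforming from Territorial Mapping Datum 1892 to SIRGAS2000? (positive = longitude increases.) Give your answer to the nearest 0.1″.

Δλ = 1.4″

At latitude -9.8572°, cos φ = 0.985237.
One radian of longitude at latitude φ spans R cos φ, so Δλ = ΔE / (R cos φ) = 42.0 / (6370000 × 0.985237) = 6.6922e-06 rad = 1.380″.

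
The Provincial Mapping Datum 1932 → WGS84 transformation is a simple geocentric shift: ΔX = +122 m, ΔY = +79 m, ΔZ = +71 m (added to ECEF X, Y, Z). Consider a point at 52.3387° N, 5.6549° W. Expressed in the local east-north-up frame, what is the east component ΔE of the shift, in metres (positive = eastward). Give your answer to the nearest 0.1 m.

The local east axis at (φ, λ) is (−sin λ, cos λ, 0), so ΔE = −sin(-5.6549°)·122 + cos(-5.6549°)·79 = 90.64 m.

ΔE = 90.6 m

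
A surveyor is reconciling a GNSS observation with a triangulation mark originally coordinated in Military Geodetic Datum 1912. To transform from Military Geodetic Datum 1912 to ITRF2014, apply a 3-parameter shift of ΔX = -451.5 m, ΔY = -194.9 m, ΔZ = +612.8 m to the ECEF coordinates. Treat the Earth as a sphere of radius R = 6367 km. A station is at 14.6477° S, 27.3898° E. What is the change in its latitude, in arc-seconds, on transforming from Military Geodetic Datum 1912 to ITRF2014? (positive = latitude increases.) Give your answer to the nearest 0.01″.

sin φ = -0.252875, cos φ = 0.967499, sin λ = 0.460042, cos λ = 0.887897.
North component: ΔN = −sin φ cos λ·ΔX − sin φ sin λ·ΔY + cos φ·ΔZ = −(-0.252875)(0.887897)(-451.5) − (-0.252875)(0.460042)(-194.9) + (0.967499)(612.8) = 468.84 m.
1° of latitude spans πR/180 = 111125 m, so Δφ = 468.84 / 111125 × 3600 = 15.188″.

Δφ = 15.19″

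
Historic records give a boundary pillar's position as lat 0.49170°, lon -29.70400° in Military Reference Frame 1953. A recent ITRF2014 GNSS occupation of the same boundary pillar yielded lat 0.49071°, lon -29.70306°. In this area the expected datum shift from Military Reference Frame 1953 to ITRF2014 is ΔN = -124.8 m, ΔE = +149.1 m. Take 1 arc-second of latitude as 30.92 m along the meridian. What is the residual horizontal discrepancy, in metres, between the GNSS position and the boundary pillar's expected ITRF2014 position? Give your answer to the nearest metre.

Observed coordinate differences: Δφ = -0.00099°, Δλ = +0.00094°.
Converting to metres (1° lat = 111312 m, cos φ = 0.999963): observed ΔN = -110.2 m, observed ΔE = 104.6 m.
Subtracting the expected shift leaves a residual of -110.2 − (-124.8) = 14.6 m north and 104.6 − (149.1) = -44.5 m east.
Residual distance = √(14.6² + (-44.5)²) = 46.8 m.

47 m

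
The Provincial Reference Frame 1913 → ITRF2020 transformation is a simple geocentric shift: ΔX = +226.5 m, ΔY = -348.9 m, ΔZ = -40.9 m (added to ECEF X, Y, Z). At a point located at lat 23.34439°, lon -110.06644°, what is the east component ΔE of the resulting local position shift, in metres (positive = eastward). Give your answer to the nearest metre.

The local east axis at (φ, λ) is (−sin λ, cos λ, 0), so ΔE = −sin(-110.06644°)·226.5 + cos(-110.06644°)·(-348.9) = 332.46 m.

ΔE = 332 m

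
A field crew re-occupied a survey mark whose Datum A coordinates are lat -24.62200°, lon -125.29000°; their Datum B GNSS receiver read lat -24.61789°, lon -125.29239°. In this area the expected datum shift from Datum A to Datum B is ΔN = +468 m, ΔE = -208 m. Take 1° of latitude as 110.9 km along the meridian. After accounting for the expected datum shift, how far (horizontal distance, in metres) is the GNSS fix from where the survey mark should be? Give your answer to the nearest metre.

35 m

Observed coordinate differences: Δφ = +0.00411°, Δλ = -0.00239°.
Converting to metres (1° lat = 110900 m, cos φ = 0.909076): observed ΔN = 455.8 m, observed ΔE = -241.0 m.
Subtracting the expected shift leaves a residual of 455.8 − (468) = -12.2 m north and -241.0 − (-208) = -33.0 m east.
Residual distance = √((-12.2)² + (-33.0)²) = 35.1 m.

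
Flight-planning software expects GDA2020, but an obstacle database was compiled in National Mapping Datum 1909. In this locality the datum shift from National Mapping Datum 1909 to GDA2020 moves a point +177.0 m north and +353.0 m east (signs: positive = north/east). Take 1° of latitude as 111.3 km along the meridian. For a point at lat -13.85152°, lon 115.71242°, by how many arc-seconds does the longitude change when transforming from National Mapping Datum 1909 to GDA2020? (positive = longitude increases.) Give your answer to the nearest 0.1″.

Δλ = 11.8″

At latitude -13.85152°, cos φ = 0.970919.
1° of longitude at this latitude = 111.3 × cos φ = 108.06 km, so Δλ = 353.0 / 108063.3 = 0.0032666° = 11.760″.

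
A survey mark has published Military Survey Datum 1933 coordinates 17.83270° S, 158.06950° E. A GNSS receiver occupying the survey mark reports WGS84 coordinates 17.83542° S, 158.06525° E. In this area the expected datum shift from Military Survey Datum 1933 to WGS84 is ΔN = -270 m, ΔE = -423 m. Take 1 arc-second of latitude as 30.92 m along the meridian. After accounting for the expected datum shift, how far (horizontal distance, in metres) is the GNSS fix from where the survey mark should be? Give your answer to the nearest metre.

Observed coordinate differences: Δφ = -0.00272°, Δλ = -0.00425°.
Converting to metres (1° lat = 111312 m, cos φ = 0.951955): observed ΔN = -302.8 m, observed ΔE = -450.3 m.
Subtracting the expected shift leaves a residual of -302.8 − (-270) = -32.8 m north and -450.3 − (-423) = -27.3 m east.
Residual distance = √((-32.8)² + (-27.3)²) = 42.7 m.

43 m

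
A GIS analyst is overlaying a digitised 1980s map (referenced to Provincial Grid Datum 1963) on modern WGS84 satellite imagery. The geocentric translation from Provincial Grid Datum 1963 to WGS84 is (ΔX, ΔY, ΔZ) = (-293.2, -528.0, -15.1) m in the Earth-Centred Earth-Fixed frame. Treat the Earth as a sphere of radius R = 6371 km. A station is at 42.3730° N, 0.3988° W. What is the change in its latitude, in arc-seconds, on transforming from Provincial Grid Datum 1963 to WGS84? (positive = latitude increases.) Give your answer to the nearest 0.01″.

sin φ = 0.673954, cos φ = 0.738773, sin λ = -0.006960, cos λ = 0.999976.
North component: ΔN = −sin φ cos λ·ΔX − sin φ sin λ·ΔY + cos φ·ΔZ = −(0.673954)(0.999976)(-293.2) − (0.673954)(-0.006960)(-528.0) + (0.738773)(-15.1) = 183.97 m.
1° of latitude spans πR/180 = 111195 m, so Δφ = 183.97 / 111195 × 3600 = 5.956″.

Δφ = 5.96″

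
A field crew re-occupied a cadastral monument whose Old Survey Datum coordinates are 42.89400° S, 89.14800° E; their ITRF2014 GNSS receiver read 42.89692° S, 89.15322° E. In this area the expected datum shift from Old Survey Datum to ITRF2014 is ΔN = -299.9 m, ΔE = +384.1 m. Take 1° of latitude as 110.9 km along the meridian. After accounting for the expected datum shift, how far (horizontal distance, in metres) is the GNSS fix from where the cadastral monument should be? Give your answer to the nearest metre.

Observed coordinate differences: Δφ = -0.00292°, Δλ = +0.00522°.
Converting to metres (1° lat = 110900 m, cos φ = 0.732614): observed ΔN = -323.8 m, observed ΔE = 424.1 m.
Subtracting the expected shift leaves a residual of -323.8 − (-299.9) = -23.9 m north and 424.1 − (384.1) = 40.0 m east.
Residual distance = √((-23.9)² + 40.0²) = 46.6 m.

47 m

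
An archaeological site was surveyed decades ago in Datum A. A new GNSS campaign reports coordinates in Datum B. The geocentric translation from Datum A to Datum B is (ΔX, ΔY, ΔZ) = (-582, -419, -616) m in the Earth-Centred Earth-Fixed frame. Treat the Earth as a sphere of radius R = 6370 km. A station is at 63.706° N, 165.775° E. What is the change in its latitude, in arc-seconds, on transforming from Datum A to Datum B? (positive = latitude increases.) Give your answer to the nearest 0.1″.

sin φ = 0.896533, cos φ = 0.442977, sin λ = 0.245730, cos λ = -0.969338.
North component: ΔN = −sin φ cos λ·ΔX − sin φ sin λ·ΔY + cos φ·ΔZ = −(0.896533)(-0.969338)(-582) − (0.896533)(0.245730)(-419) + (0.442977)(-616) = -686.35 m.
1° of latitude spans πR/180 = 111177 m, so Δφ = -686.35 / 111177 × 3600 = -22.224″.

Δφ = -22.2″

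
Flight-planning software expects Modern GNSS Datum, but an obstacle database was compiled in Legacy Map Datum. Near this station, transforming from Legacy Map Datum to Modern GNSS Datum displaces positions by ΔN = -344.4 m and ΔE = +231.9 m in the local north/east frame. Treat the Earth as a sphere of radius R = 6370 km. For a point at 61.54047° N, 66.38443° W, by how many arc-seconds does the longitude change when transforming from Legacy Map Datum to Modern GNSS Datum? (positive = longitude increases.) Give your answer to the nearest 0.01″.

Δλ = 15.76″

At latitude 61.54047°, cos φ = 0.476538.
One radian of longitude at latitude φ spans R cos φ, so Δλ = ΔE / (R cos φ) = 231.9 / (6370000 × 0.476538) = 7.6395e-05 rad = 15.758″.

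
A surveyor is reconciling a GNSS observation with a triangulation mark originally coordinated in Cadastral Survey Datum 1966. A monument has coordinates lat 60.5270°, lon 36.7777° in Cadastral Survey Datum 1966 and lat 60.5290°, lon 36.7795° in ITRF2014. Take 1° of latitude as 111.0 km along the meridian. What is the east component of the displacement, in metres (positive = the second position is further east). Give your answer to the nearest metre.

Δφ = 60.5290° − 60.5270° = +0.0020°; Δλ = 36.7795° − 36.7777° = +0.0018°.
ΔN = Δφ × 111000 = 222.0 m; ΔE = Δλ × 111000 × cos(60.5270°) = +0.0018 × 111000 × 0.492013 = 98.3 m.

ΔE = 98 m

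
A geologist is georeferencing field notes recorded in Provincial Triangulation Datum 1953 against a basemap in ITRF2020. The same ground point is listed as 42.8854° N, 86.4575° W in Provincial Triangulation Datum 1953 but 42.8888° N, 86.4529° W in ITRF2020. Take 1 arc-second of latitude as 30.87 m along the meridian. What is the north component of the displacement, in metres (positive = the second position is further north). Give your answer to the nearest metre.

Δφ = 42.8888° − 42.8854° = +0.0034°; Δλ = -86.4529° − -86.4575° = +0.0046°.
1° of latitude = 3600 × 30.87 = 111132 m.
ΔN = Δφ × 111132 = 377.8 m; ΔE = Δλ × 111132 × cos(42.8854°) = +0.0046 × 111132 × 0.732716 = 374.6 m.

ΔN = 378 m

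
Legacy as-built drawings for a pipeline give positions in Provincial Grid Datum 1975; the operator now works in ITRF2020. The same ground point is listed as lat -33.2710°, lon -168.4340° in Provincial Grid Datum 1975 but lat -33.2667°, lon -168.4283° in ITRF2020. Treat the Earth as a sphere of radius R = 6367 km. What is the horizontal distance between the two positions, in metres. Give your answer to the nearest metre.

713 m

Δφ = -33.2667° − -33.2710° = +0.0043°; Δλ = -168.4283° − -168.4340° = +0.0057°.
1° along a meridian = πR/180 = 111125 m.
ΔN = Δφ × 111125 = 477.8 m; ΔE = Δλ × 111125 × cos(-33.2710°) = +0.0057 × 111125 × 0.836085 = 529.6 m.
Distance = √(ΔE² + ΔN²) = √(529.6² + 477.8²) = 713.3 m.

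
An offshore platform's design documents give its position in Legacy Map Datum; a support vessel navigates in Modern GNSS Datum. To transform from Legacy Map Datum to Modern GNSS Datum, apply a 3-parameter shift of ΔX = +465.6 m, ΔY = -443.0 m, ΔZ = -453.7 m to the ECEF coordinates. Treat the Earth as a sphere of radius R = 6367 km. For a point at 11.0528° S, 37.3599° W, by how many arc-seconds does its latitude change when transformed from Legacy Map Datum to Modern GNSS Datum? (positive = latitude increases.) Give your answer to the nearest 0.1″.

sin φ = -0.191714, cos φ = 0.981451, sin λ = -0.606820, cos λ = 0.794840.
North component: ΔN = −sin φ cos λ·ΔX − sin φ sin λ·ΔY + cos φ·ΔZ = −(-0.191714)(0.794840)(465.6) − (-0.191714)(-0.606820)(-443.0) + (0.981451)(-453.7) = -322.80 m.
1° of latitude spans πR/180 = 111125 m, so Δφ = -322.80 / 111125 × 3600 = -10.457″.

Δφ = -10.5″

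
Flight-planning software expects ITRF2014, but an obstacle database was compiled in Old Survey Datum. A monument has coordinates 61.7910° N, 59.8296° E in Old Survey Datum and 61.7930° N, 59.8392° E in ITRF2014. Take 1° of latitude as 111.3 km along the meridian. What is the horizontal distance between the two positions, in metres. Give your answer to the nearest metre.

Δφ = 61.7930° − 61.7910° = +0.0020°; Δλ = 59.8392° − 59.8296° = +0.0096°.
ΔN = Δφ × 111300 = 222.6 m; ΔE = Δλ × 111300 × cos(61.7910°) = +0.0096 × 111300 × 0.472689 = 505.1 m.
Distance = √(ΔE² + ΔN²) = √(505.1² + 222.6²) = 551.9 m.

552 m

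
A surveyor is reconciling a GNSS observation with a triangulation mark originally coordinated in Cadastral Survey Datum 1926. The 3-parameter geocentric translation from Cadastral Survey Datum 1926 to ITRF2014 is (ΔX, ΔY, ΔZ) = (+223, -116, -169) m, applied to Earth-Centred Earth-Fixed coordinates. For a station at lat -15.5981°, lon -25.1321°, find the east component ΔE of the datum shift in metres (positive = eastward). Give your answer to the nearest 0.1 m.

The local east axis at (φ, λ) is (−sin λ, cos λ, 0), so ΔE = −sin(-25.1321°)·223 + cos(-25.1321°)·(-116) = -10.31 m.

ΔE = -10.3 m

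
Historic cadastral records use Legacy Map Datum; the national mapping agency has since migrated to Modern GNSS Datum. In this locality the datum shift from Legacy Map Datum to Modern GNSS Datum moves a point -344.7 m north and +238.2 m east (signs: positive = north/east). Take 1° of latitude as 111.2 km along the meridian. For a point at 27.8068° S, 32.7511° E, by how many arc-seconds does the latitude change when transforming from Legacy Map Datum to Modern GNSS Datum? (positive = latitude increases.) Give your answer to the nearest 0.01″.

1° of latitude = 111.2 km, so Δφ = -344.7 / 111200 = -0.0030998° = -11.159″.

Δφ = -11.16″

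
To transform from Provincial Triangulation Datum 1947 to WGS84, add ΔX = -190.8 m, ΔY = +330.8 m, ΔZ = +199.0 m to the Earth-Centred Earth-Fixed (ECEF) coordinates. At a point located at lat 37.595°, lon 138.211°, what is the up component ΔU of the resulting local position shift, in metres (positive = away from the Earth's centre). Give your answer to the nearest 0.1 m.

ΔU = 408.8 m

At φ = 37.595°, λ = 138.211°: sin φ = 0.610076, cos φ = 0.792343, sin λ = 0.666389, cos λ = -0.745604.
ΔU = cos φ cos λ·ΔX + cos φ sin λ·ΔY + sin φ·ΔZ = (0.792343)(-0.745604)(-190.8) + (0.792343)(0.666389)(330.8) + (0.610076)(199.0) = 408.79 m.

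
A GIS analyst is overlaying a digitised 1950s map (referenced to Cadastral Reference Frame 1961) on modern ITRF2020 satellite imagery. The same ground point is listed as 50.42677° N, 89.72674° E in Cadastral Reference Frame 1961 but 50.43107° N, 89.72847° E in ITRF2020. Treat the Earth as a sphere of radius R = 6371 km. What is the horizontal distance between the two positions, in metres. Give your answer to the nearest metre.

494 m

Δφ = 50.43107° − 50.42677° = +0.00430°; Δλ = 89.72847° − 89.72674° = +0.00173°.
1° along a meridian = πR/180 = 111195 m.
ΔN = Δφ × 111195 = 478.1 m; ΔE = Δλ × 111195 × cos(50.42677°) = +0.00173 × 111195 × 0.637064 = 122.6 m.
Distance = √(ΔE² + ΔN²) = √(122.6² + 478.1²) = 493.6 m.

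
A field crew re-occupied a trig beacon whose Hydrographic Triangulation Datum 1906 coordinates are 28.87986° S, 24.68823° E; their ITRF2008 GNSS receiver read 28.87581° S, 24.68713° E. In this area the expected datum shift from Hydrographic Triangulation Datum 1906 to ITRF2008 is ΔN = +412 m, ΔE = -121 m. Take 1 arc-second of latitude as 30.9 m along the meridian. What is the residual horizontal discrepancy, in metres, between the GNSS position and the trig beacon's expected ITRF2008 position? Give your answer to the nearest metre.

41 m

Observed coordinate differences: Δφ = +0.00405°, Δλ = -0.00110°.
Converting to metres (1° lat = 111240 m, cos φ = 0.875634): observed ΔN = 450.5 m, observed ΔE = -107.1 m.
Subtracting the expected shift leaves a residual of 450.5 − (412) = 38.5 m north and -107.1 − (-121) = 13.9 m east.
Residual distance = √(38.5² + 13.9²) = 40.9 m.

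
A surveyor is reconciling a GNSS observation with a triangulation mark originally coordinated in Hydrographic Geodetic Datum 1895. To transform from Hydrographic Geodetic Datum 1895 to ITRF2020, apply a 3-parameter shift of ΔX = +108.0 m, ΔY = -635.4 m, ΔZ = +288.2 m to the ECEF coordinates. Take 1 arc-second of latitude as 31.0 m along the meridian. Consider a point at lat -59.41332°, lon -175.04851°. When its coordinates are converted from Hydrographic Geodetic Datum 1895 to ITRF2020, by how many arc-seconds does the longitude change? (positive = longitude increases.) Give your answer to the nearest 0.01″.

Δλ = 40.72″

sin φ = -0.860860, cos φ = 0.508841, sin λ = -0.086312, cos λ = -0.996268.
East component: ΔE = −sin λ·ΔX + cos λ·ΔY = −(-0.086312)(108.0) + (-0.996268)(-635.4) = 642.35 m.
1° of latitude spans 3600 × 31.00 = 111600 m; at latitude φ, 1° of longitude spans that × cos φ = 56786.7 m, so Δλ = 642.35 / 56786.7 × 3600 = 40.722″.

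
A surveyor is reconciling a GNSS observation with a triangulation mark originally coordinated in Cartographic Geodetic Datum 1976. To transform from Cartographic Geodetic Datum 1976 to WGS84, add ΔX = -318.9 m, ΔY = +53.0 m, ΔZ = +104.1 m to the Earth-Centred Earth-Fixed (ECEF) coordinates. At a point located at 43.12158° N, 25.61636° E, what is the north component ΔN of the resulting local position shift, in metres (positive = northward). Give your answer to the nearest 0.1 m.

The local north axis is (−sin φ cos λ, −sin φ sin λ, cos φ), giving ΔN = 196.558 − 15.663 + 75.983 = 256.88 m.

ΔN = 256.9 m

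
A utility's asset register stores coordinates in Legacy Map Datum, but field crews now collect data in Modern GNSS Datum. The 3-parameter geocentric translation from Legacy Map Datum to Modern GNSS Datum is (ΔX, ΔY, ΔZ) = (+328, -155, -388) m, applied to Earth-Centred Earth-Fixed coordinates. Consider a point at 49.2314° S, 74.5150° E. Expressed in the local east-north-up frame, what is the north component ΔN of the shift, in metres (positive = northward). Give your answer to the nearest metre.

The local north axis is (−sin φ cos λ, −sin φ sin λ, cos φ), giving ΔN = 66.322 − 113.129 − 253.366 = -300.17 m.

ΔN = -300 m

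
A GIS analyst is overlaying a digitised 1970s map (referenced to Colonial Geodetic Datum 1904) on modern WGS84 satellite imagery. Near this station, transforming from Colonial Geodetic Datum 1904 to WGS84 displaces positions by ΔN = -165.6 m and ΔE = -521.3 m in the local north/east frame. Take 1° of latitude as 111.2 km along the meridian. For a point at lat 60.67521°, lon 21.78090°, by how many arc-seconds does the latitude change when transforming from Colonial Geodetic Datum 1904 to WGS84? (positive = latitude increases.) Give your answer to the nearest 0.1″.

1° of latitude = 111.2 km, so Δφ = -165.6 / 111200 = -0.0014892° = -5.361″.

Δφ = -5.4″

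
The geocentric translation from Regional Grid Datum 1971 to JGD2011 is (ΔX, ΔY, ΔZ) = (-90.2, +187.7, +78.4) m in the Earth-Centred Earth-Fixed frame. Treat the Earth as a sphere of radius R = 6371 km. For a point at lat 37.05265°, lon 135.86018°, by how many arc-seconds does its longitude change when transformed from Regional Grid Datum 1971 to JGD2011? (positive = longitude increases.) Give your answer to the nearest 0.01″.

sin φ = 0.602549, cos φ = 0.798082, sin λ = 0.696412, cos λ = -0.717642.
East component: ΔE = −sin λ·ΔX + cos λ·ΔY = −(0.696412)(-90.2) + (-0.717642)(187.7) = -71.89 m.
1° of latitude spans πR/180 = 111195 m; at latitude φ, 1° of longitude spans that × cos φ = 88742.7 m, so Δλ = -71.89 / 88742.7 × 3600 = -2.916″.

Δλ = -2.92″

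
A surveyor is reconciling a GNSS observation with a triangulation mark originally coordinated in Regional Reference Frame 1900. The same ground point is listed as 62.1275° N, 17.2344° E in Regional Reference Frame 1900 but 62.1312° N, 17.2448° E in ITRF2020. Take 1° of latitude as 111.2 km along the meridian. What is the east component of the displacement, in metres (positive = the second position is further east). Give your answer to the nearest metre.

Δφ = 62.1312° − 62.1275° = +0.0037°; Δλ = 17.2448° − 17.2344° = +0.0104°.
ΔN = Δφ × 111200 = 411.4 m; ΔE = Δλ × 111200 × cos(62.1275°) = +0.0104 × 111200 × 0.467506 = 540.7 m.

ΔE = 541 m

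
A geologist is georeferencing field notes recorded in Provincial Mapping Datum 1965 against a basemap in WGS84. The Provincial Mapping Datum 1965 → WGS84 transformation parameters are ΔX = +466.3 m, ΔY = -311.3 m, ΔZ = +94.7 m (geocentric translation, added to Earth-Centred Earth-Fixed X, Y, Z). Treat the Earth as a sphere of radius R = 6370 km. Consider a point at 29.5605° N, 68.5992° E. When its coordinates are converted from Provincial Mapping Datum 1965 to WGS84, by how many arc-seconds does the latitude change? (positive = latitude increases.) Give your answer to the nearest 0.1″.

Δφ = 4.6″

sin φ = 0.493342, cos φ = 0.869835, sin λ = 0.931051, cos λ = 0.364890.
North component: ΔN = −sin φ cos λ·ΔX − sin φ sin λ·ΔY + cos φ·ΔZ = −(0.493342)(0.364890)(466.3) − (0.493342)(0.931051)(-311.3) + (0.869835)(94.7) = 141.42 m.
1° of latitude spans πR/180 = 111177 m, so Δφ = 141.42 / 111177 × 3600 = 4.579″.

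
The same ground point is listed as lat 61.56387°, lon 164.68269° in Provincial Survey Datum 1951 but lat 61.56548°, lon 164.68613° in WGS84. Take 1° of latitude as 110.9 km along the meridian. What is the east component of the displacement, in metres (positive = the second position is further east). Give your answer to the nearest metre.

Δφ = 61.56548° − 61.56387° = +0.00161°; Δλ = 164.68613° − 164.68269° = +0.00344°.
ΔN = Δφ × 110900 = 178.5 m; ΔE = Δλ × 110900 × cos(61.56387°) = +0.00344 × 110900 × 0.476179 = 181.7 m.

ΔE = 182 m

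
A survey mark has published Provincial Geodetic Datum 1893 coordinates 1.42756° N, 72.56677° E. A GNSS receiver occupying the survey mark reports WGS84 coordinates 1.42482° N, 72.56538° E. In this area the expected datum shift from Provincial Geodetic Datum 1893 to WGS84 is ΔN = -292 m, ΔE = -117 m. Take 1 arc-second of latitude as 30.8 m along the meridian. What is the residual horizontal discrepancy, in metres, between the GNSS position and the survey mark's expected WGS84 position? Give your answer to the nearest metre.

Observed coordinate differences: Δφ = -0.00274°, Δλ = -0.00139°.
Converting to metres (1° lat = 110880 m, cos φ = 0.999690): observed ΔN = -303.8 m, observed ΔE = -154.1 m.
Subtracting the expected shift leaves a residual of -303.8 − (-292) = -11.8 m north and -154.1 − (-117) = -37.1 m east.
Residual distance = √((-11.8)² + (-37.1)²) = 38.9 m.

39 m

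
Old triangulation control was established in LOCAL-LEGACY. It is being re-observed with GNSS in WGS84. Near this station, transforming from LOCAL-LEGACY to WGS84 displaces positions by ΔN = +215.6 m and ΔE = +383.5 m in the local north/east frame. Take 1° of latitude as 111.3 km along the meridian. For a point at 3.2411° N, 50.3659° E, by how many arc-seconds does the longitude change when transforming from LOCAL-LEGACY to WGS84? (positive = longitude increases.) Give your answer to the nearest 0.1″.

At latitude 3.2411°, cos φ = 0.998400.
1° of longitude at this latitude = 111.3 × cos φ = 111.12 km, so Δλ = 383.5 / 111122.0 = 0.0034512° = 12.424″.

Δλ = 12.4″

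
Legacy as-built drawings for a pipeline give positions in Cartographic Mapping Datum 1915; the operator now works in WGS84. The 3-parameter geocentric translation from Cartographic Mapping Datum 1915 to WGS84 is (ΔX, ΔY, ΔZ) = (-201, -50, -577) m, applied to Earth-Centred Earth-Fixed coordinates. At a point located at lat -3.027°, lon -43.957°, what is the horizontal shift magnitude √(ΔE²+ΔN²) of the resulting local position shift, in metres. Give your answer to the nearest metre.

The local east axis at (φ, λ) is (−sin λ, cos λ, 0), so ΔE = −sin(-43.957°)·(-201) + cos(-43.957°)·(-50) = -175.51 m.
The local north axis is (−sin φ cos λ, −sin φ sin λ, cos φ), giving ΔN = -7.641 + 1.833 − 576.195 = -582.00 m.
Horizontal magnitude = √(ΔE² + ΔN²) = √((-175.51)² + (-582.00)²) = 607.89 m.

608 m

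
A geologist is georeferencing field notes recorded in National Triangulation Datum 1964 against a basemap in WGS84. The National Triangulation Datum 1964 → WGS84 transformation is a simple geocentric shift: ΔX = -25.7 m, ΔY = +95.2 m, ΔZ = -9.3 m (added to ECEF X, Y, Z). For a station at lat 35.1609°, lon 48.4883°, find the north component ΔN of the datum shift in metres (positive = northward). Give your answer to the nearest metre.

At φ = 35.1609°, λ = 48.4883°: sin φ = 0.575875, cos φ = 0.817538, sin λ = 0.748820, cos λ = 0.662773.
ΔN = −sin φ cos λ·ΔX − sin φ sin λ·ΔY + cos φ·ΔZ = −(0.575875)(0.662773)(-25.7) − (0.575875)(0.748820)(95.2) + (0.817538)(-9.3) = -38.85 m.

ΔN = -39 m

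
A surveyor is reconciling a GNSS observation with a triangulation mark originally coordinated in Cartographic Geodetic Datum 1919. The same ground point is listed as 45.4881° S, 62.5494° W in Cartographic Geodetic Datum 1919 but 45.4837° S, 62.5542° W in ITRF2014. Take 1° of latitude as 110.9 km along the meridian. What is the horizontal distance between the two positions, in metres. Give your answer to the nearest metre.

Δφ = -45.4837° − -45.4881° = +0.0044°; Δλ = -62.5542° − -62.5494° = -0.0048°.
ΔN = Δφ × 110900 = 488.0 m; ΔE = Δλ × 110900 × cos(-45.4881°) = -0.0048 × 110900 × 0.701057 = -373.2 m.
Distance = √(ΔE² + ΔN²) = √((-373.2)² + 488.0²) = 614.3 m.

614 m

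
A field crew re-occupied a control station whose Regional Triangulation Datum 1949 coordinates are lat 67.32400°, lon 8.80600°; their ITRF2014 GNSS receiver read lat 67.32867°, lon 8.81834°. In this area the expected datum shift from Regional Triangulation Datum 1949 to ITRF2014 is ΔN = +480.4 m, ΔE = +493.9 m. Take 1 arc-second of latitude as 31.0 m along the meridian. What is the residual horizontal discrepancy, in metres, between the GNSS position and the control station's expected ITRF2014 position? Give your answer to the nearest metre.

Observed coordinate differences: Δφ = +0.00467°, Δλ = +0.01234°.
Converting to metres (1° lat = 111600 m, cos φ = 0.385520): observed ΔN = 521.2 m, observed ΔE = 530.9 m.
Subtracting the expected shift leaves a residual of 521.2 − (480.4) = 40.8 m north and 530.9 − (493.9) = 37.0 m east.
Residual distance = √(40.8² + 37.0²) = 55.1 m.

55 m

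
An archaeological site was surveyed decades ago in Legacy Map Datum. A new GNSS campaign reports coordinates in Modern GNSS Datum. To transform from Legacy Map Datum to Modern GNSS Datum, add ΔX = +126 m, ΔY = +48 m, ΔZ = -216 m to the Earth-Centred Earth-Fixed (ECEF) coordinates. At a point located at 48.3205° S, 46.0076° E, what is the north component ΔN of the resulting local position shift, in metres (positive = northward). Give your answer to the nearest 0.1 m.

The local north axis is (−sin φ cos λ, −sin φ sin λ, cos φ), giving ΔN = 65.363 + 25.792 − 143.632 = -52.48 m.

ΔN = -52.5 m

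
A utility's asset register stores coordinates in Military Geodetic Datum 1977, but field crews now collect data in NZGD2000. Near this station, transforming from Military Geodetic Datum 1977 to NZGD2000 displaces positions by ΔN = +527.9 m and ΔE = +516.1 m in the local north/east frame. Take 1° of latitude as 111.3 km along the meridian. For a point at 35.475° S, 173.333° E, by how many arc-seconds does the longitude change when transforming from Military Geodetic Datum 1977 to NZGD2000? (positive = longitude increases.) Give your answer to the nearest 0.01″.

Δλ = 20.50″

At latitude -35.475°, cos φ = 0.814369.
1° of longitude at this latitude = 111.3 × cos φ = 90.64 km, so Δλ = 516.1 / 90639.2 = 0.0056940° = 20.498″.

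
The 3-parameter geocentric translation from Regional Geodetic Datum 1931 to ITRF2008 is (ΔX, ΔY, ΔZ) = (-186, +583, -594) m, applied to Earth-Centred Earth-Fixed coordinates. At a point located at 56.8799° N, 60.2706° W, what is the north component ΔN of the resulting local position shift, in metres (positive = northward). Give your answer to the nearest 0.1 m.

The local north axis is (−sin φ cos λ, −sin φ sin λ, cos φ), giving ΔN = 77.252 + 424.010 − 324.559 = 176.70 m.

ΔN = 176.7 m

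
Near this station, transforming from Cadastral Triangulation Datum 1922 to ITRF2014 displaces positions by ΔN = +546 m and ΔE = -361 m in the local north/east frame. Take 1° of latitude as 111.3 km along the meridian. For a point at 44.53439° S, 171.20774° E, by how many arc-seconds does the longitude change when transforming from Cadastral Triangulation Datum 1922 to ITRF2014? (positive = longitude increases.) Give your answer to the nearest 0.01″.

At latitude -44.53439°, cos φ = 0.712830.
1° of longitude at this latitude = 111.3 × cos φ = 79.34 km, so Δλ = -361.0 / 79337.9 = -0.0045502° = -16.381″.

Δλ = -16.38″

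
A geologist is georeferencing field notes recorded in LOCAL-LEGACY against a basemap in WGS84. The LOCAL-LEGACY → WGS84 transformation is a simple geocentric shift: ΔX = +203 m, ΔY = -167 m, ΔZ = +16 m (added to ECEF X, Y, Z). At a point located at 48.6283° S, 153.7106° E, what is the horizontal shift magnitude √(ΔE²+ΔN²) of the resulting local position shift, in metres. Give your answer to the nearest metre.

191 m

The local east axis at (φ, λ) is (−sin λ, cos λ, 0), so ΔE = −sin(153.7106°)·203 + cos(153.7106°)·(-167) = 59.82 m.
The local north axis is (−sin φ cos λ, −sin φ sin λ, cos φ), giving ΔN = -136.582 − 55.506 + 10.575 = -181.51 m.
Horizontal magnitude = √(ΔE² + ΔN²) = √(59.82² + (-181.51)²) = 191.12 m.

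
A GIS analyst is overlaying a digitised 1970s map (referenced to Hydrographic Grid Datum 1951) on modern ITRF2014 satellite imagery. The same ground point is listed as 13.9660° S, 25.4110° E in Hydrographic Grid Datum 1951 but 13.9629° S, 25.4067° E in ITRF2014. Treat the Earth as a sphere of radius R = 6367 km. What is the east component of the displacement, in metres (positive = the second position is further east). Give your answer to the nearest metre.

ΔE = -464 m

Δφ = -13.9629° − -13.9660° = +0.0031°; Δλ = 25.4067° − 25.4110° = -0.0043°.
1° along a meridian = πR/180 = 111125 m.
ΔN = Δφ × 111125 = 344.5 m; ΔE = Δλ × 111125 × cos(-13.9660°) = -0.0043 × 111125 × 0.970439 = -463.7 m.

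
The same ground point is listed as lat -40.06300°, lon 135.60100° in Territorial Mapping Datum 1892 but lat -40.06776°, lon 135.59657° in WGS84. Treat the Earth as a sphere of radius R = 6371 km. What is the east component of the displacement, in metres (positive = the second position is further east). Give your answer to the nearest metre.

ΔE = -377 m

Δφ = -40.06776° − -40.06300° = -0.00476°; Δλ = 135.59657° − 135.60100° = -0.00443°.
1° along a meridian = πR/180 = 111195 m.
ΔN = Δφ × 111195 = -529.3 m; ΔE = Δλ × 111195 × cos(-40.06300°) = -0.00443 × 111195 × 0.765337 = -377.0 m.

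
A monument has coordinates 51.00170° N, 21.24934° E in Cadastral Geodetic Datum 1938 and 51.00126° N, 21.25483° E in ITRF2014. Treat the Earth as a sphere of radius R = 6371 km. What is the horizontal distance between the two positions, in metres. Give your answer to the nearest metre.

387 m

Δφ = 51.00126° − 51.00170° = -0.00044°; Δλ = 21.25483° − 21.24934° = +0.00549°.
1° along a meridian = πR/180 = 111195 m.
ΔN = Δφ × 111195 = -48.9 m; ΔE = Δλ × 111195 × cos(51.00170°) = +0.00549 × 111195 × 0.629297 = 384.2 m.
Distance = √(ΔE² + ΔN²) = √(384.2² + (-48.9)²) = 387.3 m.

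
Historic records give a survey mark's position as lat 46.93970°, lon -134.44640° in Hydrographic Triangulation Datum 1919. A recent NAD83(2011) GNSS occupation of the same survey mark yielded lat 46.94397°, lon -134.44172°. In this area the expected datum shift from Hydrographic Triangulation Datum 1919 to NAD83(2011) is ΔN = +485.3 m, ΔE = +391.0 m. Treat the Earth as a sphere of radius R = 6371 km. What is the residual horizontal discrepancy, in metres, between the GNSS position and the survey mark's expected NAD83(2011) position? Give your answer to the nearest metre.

Observed coordinate differences: Δφ = +0.00427°, Δλ = +0.00468°.
Converting to metres (1° lat = 111195 m, cos φ = 0.682768): observed ΔN = 474.8 m, observed ΔE = 355.3 m.
Subtracting the expected shift leaves a residual of 474.8 − (485.3) = -10.5 m north and 355.3 − (391.0) = -35.7 m east.
Residual distance = √((-10.5)² + (-35.7)²) = 37.2 m.

37 m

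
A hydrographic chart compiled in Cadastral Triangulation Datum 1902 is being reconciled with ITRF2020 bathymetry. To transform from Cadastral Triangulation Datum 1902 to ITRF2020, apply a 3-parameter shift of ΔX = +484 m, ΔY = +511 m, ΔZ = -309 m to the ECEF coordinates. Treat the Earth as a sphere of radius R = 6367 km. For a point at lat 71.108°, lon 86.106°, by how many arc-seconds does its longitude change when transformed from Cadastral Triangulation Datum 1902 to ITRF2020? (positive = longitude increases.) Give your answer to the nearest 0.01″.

sin φ = 0.946131, cos φ = 0.323785, sin λ = 0.997691, cos λ = 0.067911.
East component: ΔE = −sin λ·ΔX + cos λ·ΔY = −(0.997691)(484) + (0.067911)(511) = -448.18 m.
1° of latitude spans πR/180 = 111125 m; at latitude φ, 1° of longitude spans that × cos φ = 35980.7 m, so Δλ = -448.18 / 35980.7 × 3600 = -44.842″.

Δλ = -44.84″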